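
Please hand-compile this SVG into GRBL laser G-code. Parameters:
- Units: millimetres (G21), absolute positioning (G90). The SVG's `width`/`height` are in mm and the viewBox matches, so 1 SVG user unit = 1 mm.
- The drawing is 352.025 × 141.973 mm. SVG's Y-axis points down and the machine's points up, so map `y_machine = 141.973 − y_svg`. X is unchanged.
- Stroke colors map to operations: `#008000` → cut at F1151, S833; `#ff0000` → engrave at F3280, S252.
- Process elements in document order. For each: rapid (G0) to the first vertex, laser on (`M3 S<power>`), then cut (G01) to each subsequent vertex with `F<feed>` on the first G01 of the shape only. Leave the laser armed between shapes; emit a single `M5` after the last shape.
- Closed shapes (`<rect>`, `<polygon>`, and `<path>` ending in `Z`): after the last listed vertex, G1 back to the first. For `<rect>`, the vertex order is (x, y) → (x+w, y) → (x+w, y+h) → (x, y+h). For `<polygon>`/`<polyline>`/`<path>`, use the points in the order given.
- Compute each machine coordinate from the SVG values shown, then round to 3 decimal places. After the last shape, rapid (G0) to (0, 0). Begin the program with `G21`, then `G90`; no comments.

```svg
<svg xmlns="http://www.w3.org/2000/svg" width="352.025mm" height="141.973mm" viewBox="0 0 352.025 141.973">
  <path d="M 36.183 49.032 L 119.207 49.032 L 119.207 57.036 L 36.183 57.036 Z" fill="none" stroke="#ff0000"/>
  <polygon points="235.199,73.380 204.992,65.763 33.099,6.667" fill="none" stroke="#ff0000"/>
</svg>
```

viewBox `0 0 352.025 141.973` with mm width/height → 1 unit = 1 mm. Flip: y_m = 141.973 − y_svg.

**Shape 1** — `<path>` rectangle, stroke `#ff0000` → engrave (S252, F3280). Machine vertices: (36.183,92.941) → (119.207,92.941) → (119.207,84.937) → (36.183,84.937) → (36.183,92.941). Closed: final G1 returns to the first vertex.

**Shape 2** — `<polygon>` closed polygon, stroke `#ff0000` → engrave (S252, F3280). Machine vertices: (235.199,68.593) → (204.992,76.210) → (33.099,135.306) → (235.199,68.593). Closed: final G1 returns to the first vertex.

G21
G90
G0 X36.183 Y92.941
M3 S252
G01 X119.207 Y92.941 F3280
G01 X119.207 Y84.937
G01 X36.183 Y84.937
G01 X36.183 Y92.941
G0 X235.199 Y68.593
M3 S252
G01 X204.992 Y76.210 F3280
G01 X33.099 Y135.306
G01 X235.199 Y68.593
M5
G0 X0.000 Y0.000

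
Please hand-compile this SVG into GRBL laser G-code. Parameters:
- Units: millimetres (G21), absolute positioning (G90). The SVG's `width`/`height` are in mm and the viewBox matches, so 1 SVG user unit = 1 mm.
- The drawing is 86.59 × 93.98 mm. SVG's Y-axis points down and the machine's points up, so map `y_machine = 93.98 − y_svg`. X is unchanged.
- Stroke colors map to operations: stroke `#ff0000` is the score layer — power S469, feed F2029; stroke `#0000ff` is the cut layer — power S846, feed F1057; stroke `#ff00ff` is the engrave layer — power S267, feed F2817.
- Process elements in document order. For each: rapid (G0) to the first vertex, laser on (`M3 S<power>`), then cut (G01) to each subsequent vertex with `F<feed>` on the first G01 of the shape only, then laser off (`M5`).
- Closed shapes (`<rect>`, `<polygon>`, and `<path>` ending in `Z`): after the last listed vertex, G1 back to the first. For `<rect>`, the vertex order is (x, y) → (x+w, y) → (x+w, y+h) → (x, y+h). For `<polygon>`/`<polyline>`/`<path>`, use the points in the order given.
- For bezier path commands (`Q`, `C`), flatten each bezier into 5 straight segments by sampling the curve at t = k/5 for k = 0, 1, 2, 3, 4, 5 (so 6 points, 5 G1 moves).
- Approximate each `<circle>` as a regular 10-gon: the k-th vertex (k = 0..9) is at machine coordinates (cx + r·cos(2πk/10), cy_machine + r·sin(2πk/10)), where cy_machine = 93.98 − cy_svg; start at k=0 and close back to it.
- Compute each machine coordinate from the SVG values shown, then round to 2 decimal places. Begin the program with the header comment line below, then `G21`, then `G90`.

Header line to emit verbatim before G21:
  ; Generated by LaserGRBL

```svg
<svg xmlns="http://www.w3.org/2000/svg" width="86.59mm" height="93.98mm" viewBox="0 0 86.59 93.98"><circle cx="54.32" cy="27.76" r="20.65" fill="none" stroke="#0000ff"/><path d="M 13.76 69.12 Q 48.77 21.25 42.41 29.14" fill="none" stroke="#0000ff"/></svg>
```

1 u = 1 mm; y_m = 93.98 − y.

[1] `<circle>` circle, #0000ff→cut S846 F1057: (74.97,66.22) → (71.03,78.36) → (60.70,85.86) → (47.94,85.86) → (37.61,78.36) → (33.67,66.22) → (37.61,54.08) → (47.94,46.58) → (60.70,46.58) → (71.03,54.08) → (74.97,66.22) (closed)

[2] `<path>` quadratic bezier, #0000ff→cut S846 F1057: (13.76,24.86) → (26.11,41.78) → (35.15,54.23) → (40.88,62.23) → (43.30,65.77) → (42.41,64.84)

; Generated by LaserGRBL
G21
G90
G0 X74.97 Y66.22
M3 S846
G01 X71.03 Y78.36 F1057
G01 X60.70 Y85.86
G01 X47.94 Y85.86
G01 X37.61 Y78.36
G01 X33.67 Y66.22
G01 X37.61 Y54.08
G01 X47.94 Y46.58
G01 X60.70 Y46.58
G01 X71.03 Y54.08
G01 X74.97 Y66.22
M5
G0 X13.76 Y24.86
M3 S846
G01 X26.11 Y41.78 F1057
G01 X35.15 Y54.23
G01 X40.88 Y62.23
G01 X43.30 Y65.77
G01 X42.41 Y64.84
M5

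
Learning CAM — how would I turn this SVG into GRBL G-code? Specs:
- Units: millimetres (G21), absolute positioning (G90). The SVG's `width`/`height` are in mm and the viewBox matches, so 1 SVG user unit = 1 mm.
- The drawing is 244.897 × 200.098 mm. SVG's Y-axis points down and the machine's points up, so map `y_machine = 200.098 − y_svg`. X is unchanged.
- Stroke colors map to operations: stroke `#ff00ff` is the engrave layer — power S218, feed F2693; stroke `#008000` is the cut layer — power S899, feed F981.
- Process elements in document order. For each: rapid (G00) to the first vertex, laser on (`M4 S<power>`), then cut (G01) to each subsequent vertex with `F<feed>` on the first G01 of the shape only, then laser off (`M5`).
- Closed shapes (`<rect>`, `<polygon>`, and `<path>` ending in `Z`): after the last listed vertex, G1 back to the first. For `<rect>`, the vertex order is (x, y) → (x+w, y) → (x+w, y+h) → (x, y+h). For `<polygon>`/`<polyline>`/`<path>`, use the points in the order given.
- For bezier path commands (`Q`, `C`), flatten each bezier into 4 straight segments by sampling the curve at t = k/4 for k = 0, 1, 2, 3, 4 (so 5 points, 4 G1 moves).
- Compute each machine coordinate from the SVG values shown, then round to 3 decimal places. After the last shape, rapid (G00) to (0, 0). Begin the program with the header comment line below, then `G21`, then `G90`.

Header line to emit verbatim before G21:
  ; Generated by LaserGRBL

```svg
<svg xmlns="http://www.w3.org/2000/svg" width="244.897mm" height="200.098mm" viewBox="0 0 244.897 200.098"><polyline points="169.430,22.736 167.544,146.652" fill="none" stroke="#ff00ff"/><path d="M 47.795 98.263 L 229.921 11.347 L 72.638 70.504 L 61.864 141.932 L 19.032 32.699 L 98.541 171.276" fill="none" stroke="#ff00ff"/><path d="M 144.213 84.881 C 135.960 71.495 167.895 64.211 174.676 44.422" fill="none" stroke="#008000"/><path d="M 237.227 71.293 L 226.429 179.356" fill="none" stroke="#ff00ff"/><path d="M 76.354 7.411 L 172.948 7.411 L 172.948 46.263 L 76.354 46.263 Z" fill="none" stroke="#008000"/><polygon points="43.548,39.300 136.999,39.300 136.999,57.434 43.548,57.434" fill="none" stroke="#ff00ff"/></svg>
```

1 u = 1 mm; y_m = 200.098 − y.

[1] `<polyline>` line segment, #ff00ff→engrave S218 F2693: (169.430,177.362) → (167.544,53.446)

[2] `<path>` open polyline, #ff00ff→engrave S218 F2693: (47.795,101.835) → (229.921,188.751) → (72.638,129.594) → (61.864,58.166) → (19.032,167.399) → (98.541,28.822)

[3] `<path>` cubic bezier, #008000→cut S899 F981: (144.213,115.217) → (144.538,124.403) → (153.807,133.045) → (165.895,142.888) → (174.676,155.676)

[4] `<path>` line segment, #ff00ff→engrave S218 F2693: (237.227,128.805) → (226.429,20.742)

[5] `<path>` rectangle, #008000→cut S899 F981: (76.354,192.687) → (172.948,192.687) → (172.948,153.835) → (76.354,153.835) → (76.354,192.687) (closed)

[6] `<polygon>` rectangle, #ff00ff→engrave S218 F2693: (43.548,160.798) → (136.999,160.798) → (136.999,142.664) → (43.548,142.664) → (43.548,160.798) (closed)

; Generated by LaserGRBL
G21
G90
G00 X169.430 Y177.362
M4 S218
G01 X167.544 Y53.446 F2693
M5
G00 X47.795 Y101.835
M4 S218
G01 X229.921 Y188.751 F2693
G01 X72.638 Y129.594
G01 X61.864 Y58.166
G01 X19.032 Y167.399
G01 X98.541 Y28.822
M5
G00 X144.213 Y115.217
M4 S899
G01 X144.538 Y124.403 F981
G01 X153.807 Y133.045
G01 X165.895 Y142.888
G01 X174.676 Y155.676
M5
G00 X237.227 Y128.805
M4 S218
G01 X226.429 Y20.742 F2693
M5
G00 X76.354 Y192.687
M4 S899
G01 X172.948 Y192.687 F981
G01 X172.948 Y153.835
G01 X76.354 Y153.835
G01 X76.354 Y192.687
M5
G00 X43.548 Y160.798
M4 S218
G01 X136.999 Y160.798 F2693
G01 X136.999 Y142.664
G01 X43.548 Y142.664
G01 X43.548 Y160.798
M5
G00 X0.000 Y0.000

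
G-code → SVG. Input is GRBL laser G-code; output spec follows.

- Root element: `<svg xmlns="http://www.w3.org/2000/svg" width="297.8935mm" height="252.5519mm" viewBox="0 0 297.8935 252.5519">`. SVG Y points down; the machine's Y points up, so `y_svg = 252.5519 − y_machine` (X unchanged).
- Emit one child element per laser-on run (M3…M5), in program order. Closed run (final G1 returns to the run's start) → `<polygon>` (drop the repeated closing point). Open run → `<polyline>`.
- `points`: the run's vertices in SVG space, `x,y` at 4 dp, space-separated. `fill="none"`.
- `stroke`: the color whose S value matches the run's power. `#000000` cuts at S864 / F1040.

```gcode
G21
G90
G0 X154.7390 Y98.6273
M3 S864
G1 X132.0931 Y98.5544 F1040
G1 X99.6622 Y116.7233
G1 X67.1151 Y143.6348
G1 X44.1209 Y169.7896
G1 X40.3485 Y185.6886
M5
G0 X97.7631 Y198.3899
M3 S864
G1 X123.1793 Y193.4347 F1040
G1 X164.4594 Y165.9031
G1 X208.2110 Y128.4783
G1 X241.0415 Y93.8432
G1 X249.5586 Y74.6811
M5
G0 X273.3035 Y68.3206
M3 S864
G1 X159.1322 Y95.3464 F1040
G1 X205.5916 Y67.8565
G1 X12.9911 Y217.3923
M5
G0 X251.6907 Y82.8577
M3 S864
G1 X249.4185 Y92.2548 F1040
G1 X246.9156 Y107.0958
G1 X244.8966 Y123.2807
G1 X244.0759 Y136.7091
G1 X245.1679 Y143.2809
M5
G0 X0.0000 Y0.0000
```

<svg xmlns="http://www.w3.org/2000/svg" width="297.8935mm" height="252.5519mm" viewBox="0 0 297.8935 252.5519">
  <polyline points="154.7390,153.9246 132.0931,153.9975 99.6622,135.8286 67.1151,108.9171 44.1209,82.7623 40.3485,66.8633" fill="none" stroke="#000000"/>
  <polyline points="97.7631,54.1620 123.1793,59.1172 164.4594,86.6488 208.2110,124.0736 241.0415,158.7087 249.5586,177.8708" fill="none" stroke="#000000"/>
  <polyline points="273.3035,184.2313 159.1322,157.2055 205.5916,184.6954 12.9911,35.1596" fill="none" stroke="#000000"/>
  <polyline points="251.6907,169.6942 249.4185,160.2971 246.9156,145.4561 244.8966,129.2712 244.0759,115.8428 245.1679,109.2710" fill="none" stroke="#000000"/>
</svg>

y_svg = 252.5519 − y_m. Every run uses S864, so all elements get stroke `#000000` (cut).

[1] open run; points: 154.7390,153.9246 132.0931,153.9975 99.6622,135.8286 67.1151,108.9171 44.1209,82.7623 40.3485,66.8633

[2] open run; points: 97.7631,54.1620 123.1793,59.1172 164.4594,86.6488 208.2110,124.0736 241.0415,158.7087 249.5586,177.8708

[3] open run; points: 273.3035,184.2313 159.1322,157.2055 205.5916,184.6954 12.9911,35.1596

[4] open run; points: 251.6907,169.6942 249.4185,160.2971 246.9156,145.4561 244.8966,129.2712 244.0759,115.8428 245.1679,109.2710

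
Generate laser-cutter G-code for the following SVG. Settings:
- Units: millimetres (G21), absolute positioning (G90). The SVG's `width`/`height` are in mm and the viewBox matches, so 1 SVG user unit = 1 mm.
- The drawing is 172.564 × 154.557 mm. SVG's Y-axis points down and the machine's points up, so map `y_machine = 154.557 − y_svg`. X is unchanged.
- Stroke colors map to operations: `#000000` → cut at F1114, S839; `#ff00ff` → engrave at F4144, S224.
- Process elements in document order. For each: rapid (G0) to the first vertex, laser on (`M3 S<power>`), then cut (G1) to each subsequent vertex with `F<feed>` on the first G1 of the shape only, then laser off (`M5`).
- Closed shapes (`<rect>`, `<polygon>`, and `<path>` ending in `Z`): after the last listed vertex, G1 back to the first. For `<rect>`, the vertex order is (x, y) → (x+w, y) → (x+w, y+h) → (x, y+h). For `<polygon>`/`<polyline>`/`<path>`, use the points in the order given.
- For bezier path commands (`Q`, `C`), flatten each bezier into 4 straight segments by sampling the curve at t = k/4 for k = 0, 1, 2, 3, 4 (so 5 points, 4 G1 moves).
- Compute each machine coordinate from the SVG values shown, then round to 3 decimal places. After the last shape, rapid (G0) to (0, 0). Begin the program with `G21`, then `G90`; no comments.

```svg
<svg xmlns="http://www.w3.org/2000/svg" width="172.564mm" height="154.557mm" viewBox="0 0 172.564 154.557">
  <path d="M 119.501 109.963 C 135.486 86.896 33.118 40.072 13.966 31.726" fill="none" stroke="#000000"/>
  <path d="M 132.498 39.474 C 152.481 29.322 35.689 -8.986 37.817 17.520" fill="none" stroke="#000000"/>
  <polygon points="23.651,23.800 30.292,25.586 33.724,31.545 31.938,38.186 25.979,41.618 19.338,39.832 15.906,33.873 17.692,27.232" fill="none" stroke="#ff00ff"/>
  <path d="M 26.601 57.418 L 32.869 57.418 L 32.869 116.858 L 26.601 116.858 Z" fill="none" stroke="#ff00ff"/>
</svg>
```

G21
G90
G0 X119.501 Y44.594
M3 S839
G1 X112.448 Y65.376 F1114
G1 X79.910 Y89.233
G1 X40.783 Y110.329
G1 X13.966 Y122.831
M5
G0 X132.498 Y115.083
M3 S839
G1 X125.835 Y126.524 F1114
G1 X91.853 Y139.807
G1 X54.523 Y146.217
G1 X37.817 Y137.037
M5
G0 X23.651 Y130.757
M3 S224
G1 X30.292 Y128.971 F4144
G1 X33.724 Y123.012
G1 X31.938 Y116.371
G1 X25.979 Y112.939
G1 X19.338 Y114.725
G1 X15.906 Y120.684
G1 X17.692 Y127.325
G1 X23.651 Y130.757
M5
G0 X26.601 Y97.139
M3 S224
G1 X32.869 Y97.139 F4144
G1 X32.869 Y37.699
G1 X26.601 Y37.699
G1 X26.601 Y97.139
M5
G0 X0.000 Y0.000

Since the viewBox matches the mm dimensions, user units are millimetres directly. The only transform is the Y-flip y_m = 154.557 − y_svg.

Shape 1 is a cubic bezier drawn with `<path>`. Its stroke #000000 means cut at S839, F1114. After flipping Y the toolpath is (119.501,44.594) → (112.448,65.376) → (79.910,89.233) → (40.783,110.329) → (13.966,122.831).

Shape 2 is a cubic bezier drawn with `<path>`. Its stroke #000000 means cut at S839, F1114. After flipping Y the toolpath is (132.498,115.083) → (125.835,126.524) → (91.853,139.807) → (54.523,146.217) → (37.817,137.037).

Shape 3 is a regular polygon drawn with `<polygon>`. Its stroke #ff00ff means engrave at S224, F4144. After flipping Y the toolpath is (23.651,130.757) → (30.292,128.971) → (33.724,123.012) → (31.938,116.371) → (25.979,112.939) → (19.338,114.725) → (15.906,120.684) → (17.692,127.325) → (23.651,130.757), returning to the start.

Shape 4 is a rectangle drawn with `<path>`. Its stroke #ff00ff means engrave at S224, F4144. After flipping Y the toolpath is (26.601,97.139) → (32.869,97.139) → (32.869,37.699) → (26.601,37.699) → (26.601,97.139), returning to the start.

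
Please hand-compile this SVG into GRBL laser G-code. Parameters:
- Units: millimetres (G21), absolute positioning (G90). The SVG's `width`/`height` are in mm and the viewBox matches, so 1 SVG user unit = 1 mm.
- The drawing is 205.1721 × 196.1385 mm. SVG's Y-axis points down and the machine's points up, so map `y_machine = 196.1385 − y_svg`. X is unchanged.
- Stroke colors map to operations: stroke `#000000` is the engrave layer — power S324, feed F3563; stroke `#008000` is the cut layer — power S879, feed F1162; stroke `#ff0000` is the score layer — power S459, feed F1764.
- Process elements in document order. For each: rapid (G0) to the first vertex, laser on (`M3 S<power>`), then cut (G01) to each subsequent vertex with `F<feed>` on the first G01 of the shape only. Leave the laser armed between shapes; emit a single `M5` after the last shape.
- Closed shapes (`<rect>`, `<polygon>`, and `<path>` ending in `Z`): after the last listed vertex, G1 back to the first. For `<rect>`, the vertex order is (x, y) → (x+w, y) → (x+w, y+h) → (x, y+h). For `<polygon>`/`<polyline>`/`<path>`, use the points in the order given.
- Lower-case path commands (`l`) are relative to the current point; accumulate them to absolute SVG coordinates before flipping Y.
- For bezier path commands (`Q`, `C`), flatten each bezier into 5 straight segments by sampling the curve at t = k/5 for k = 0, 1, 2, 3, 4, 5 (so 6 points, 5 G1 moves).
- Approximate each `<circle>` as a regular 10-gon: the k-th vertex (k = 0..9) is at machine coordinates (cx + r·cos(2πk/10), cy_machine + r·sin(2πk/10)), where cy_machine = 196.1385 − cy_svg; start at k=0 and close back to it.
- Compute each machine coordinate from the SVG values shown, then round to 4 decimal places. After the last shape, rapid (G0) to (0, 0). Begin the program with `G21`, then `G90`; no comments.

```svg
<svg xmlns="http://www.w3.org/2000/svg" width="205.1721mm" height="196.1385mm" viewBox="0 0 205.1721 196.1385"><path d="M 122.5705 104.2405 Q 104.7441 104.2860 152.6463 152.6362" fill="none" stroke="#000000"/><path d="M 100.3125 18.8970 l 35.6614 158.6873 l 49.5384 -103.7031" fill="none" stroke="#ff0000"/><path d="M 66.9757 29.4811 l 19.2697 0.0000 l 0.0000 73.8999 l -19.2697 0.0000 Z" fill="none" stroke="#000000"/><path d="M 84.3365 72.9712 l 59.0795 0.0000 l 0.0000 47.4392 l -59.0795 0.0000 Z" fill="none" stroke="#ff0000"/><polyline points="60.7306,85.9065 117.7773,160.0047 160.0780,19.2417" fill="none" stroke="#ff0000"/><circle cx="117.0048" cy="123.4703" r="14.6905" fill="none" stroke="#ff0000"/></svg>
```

Since the viewBox matches the mm dimensions, user units are millimetres directly. The only transform is the Y-flip y_m = 196.1385 − y_svg.

Shape 1 is a quadratic bezier drawn with `<path>`. Its stroke #000000 means engrave at S324, F3563. After flipping Y the toolpath is (122.5705,91.8980) → (118.0691,89.9476) → (118.8260,84.1328) → (124.8411,74.4537) → (136.1146,60.9102) → (152.6463,43.5023).

Shape 2 is a open polyline drawn with `<path>`. Its stroke #ff0000 means score at S459, F1764. After flipping Y the toolpath is (100.3125,177.2415) → (135.9739,18.5542) → (185.5123,122.2573).

Shape 3 is a rectangle drawn with `<path>`. Its stroke #000000 means engrave at S324, F3563. After flipping Y the toolpath is (66.9757,166.6574) → (86.2454,166.6574) → (86.2454,92.7575) → (66.9757,92.7575) → (66.9757,166.6574), returning to the start.

Shape 4 is a rectangle drawn with `<path>`. Its stroke #ff0000 means score at S459, F1764. After flipping Y the toolpath is (84.3365,123.1673) → (143.4160,123.1673) → (143.4160,75.7281) → (84.3365,75.7281) → (84.3365,123.1673), returning to the start.

Shape 5 is a open polyline drawn with `<polyline>`. Its stroke #ff0000 means score at S459, F1764. After flipping Y the toolpath is (60.7306,110.2320) → (117.7773,36.1338) → (160.0780,176.8968).

Shape 6 is a circle drawn with `<circle>`. Its stroke #ff0000 means score at S459, F1764. After flipping Y the toolpath is (131.6953,72.6682) → (128.8897,81.3031) → (121.5444,86.6397) → (112.4652,86.6397) → (105.1199,81.3031) → (102.3143,72.6682) → (105.1199,64.0333) → (112.4652,58.6967) → (121.5444,58.6967) → (128.8897,64.0333) → (131.6953,72.6682), returning to the start.

G21
G90
G0 X122.5705 Y91.8980
M3 S324
G01 X118.0691 Y89.9476 F3563
G01 X118.8260 Y84.1328
G01 X124.8411 Y74.4537
G01 X136.1146 Y60.9102
G01 X152.6463 Y43.5023
G0 X100.3125 Y177.2415
M3 S459
G01 X135.9739 Y18.5542 F1764
G01 X185.5123 Y122.2573
G0 X66.9757 Y166.6574
M3 S324
G01 X86.2454 Y166.6574 F3563
G01 X86.2454 Y92.7575
G01 X66.9757 Y92.7575
G01 X66.9757 Y166.6574
G0 X84.3365 Y123.1673
M3 S459
G01 X143.4160 Y123.1673 F1764
G01 X143.4160 Y75.7281
G01 X84.3365 Y75.7281
G01 X84.3365 Y123.1673
G0 X60.7306 Y110.2320
M3 S459
G01 X117.7773 Y36.1338 F1764
G01 X160.0780 Y176.8968
G0 X131.6953 Y72.6682
M3 S459
G01 X128.8897 Y81.3031 F1764
G01 X121.5444 Y86.6397
G01 X112.4652 Y86.6397
G01 X105.1199 Y81.3031
G01 X102.3143 Y72.6682
G01 X105.1199 Y64.0333
G01 X112.4652 Y58.6967
G01 X121.5444 Y58.6967
G01 X128.8897 Y64.0333
G01 X131.6953 Y72.6682
M5
G0 X0.0000 Y0.0000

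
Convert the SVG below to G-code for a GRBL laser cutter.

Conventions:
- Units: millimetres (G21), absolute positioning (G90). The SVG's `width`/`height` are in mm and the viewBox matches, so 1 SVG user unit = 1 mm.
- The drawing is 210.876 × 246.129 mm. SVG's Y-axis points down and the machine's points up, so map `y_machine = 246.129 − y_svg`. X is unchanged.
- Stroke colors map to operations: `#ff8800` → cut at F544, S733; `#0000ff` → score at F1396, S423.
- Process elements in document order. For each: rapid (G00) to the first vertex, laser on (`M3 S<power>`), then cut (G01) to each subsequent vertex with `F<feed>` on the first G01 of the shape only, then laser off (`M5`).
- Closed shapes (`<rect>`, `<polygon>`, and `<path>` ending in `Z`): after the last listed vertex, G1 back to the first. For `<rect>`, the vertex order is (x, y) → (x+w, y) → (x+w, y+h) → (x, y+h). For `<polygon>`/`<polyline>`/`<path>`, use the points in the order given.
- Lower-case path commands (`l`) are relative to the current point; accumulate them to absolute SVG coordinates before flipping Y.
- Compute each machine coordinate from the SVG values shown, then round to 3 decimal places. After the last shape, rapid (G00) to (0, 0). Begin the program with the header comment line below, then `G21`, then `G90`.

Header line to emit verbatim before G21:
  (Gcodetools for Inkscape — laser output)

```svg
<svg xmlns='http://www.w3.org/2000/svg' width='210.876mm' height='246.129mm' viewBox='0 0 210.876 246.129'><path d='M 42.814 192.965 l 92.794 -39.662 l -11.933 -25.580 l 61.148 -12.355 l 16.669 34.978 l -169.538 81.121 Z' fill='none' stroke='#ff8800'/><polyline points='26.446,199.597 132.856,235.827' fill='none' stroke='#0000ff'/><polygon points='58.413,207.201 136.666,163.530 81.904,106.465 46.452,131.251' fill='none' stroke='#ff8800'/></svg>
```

(Gcodetools for Inkscape — laser output)
G21
G90
G00 X42.814 Y53.164
M3 S733
G01 X135.608 Y92.826 F544
G01 X123.675 Y118.406
G01 X184.823 Y130.761
G01 X201.492 Y95.783
G01 X31.954 Y14.662
G01 X42.814 Y53.164
M5
G00 X26.446 Y46.532
M3 S423
G01 X132.856 Y10.302 F1396
M5
G00 X58.413 Y38.928
M3 S733
G01 X136.666 Y82.599 F544
G01 X81.904 Y139.664
G01 X46.452 Y114.878
G01 X58.413 Y38.928
M5
G00 X0.000 Y0.000

viewBox `0 0 210.876 246.129` with mm width/height → 1 unit = 1 mm. Flip: y_m = 246.129 − y_svg.

**Shape 1** — `<path>` closed polygon, stroke `#ff8800` → cut (S733, F544). Machine vertices: (42.814,53.164) → (135.608,92.826) → (123.675,118.406) → (184.823,130.761) → (201.492,95.783) → (31.954,14.662) → (42.814,53.164). Closed: final G1 returns to the first vertex.

**Shape 2** — `<polyline>` line segment, stroke `#0000ff` → score (S423, F1396). Machine vertices: (26.446,46.532) → (132.856,10.302). Open path.

**Shape 3** — `<polygon>` closed polygon, stroke `#ff8800` → cut (S733, F544). Machine vertices: (58.413,38.928) → (136.666,82.599) → (81.904,139.664) → (46.452,114.878) → (58.413,38.928). Closed: final G1 returns to the first vertex.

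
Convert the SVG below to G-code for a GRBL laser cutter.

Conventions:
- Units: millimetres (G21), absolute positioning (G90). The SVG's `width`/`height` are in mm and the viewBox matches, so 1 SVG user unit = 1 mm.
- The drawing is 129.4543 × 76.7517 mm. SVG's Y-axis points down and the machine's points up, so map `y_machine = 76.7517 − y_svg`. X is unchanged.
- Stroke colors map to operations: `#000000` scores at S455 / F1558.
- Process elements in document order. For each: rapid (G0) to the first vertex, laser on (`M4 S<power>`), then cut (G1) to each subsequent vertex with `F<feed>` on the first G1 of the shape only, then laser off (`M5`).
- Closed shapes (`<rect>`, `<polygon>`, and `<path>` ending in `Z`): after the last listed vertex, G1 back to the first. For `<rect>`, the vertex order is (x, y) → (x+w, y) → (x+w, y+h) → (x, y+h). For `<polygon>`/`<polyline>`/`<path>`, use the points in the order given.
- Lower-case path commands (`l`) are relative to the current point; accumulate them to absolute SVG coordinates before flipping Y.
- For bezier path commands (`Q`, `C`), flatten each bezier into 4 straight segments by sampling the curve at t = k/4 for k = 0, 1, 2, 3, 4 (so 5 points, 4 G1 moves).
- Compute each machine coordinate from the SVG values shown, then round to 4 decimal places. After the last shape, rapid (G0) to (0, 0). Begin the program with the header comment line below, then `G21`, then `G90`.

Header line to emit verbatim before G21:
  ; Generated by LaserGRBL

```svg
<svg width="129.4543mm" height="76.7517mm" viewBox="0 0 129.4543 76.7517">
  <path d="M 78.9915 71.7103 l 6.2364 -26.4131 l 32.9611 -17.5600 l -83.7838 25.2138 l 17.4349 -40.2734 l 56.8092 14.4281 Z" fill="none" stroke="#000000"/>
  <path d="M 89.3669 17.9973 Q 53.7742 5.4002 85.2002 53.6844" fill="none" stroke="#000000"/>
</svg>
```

; Generated by LaserGRBL
G21
G90
G0 X78.9915 Y5.0414
M4 S455
G1 X85.2279 Y31.4545 F1558
G1 X118.1890 Y49.0145
G1 X34.4052 Y23.8007
G1 X51.8401 Y64.0741
G1 X108.6493 Y49.6460
G1 X78.9915 Y5.0414
M5
G0 X89.3669 Y58.7544
M4 S455
G1 X75.7592 Y61.2479 F1558
G1 X70.5289 Y56.1312
G1 X73.6759 Y43.4043
G1 X85.2002 Y23.0673
M5
G0 X0.0000 Y0.0000

Since the viewBox matches the mm dimensions, user units are millimetres directly. The only transform is the Y-flip y_m = 76.7517 − y_svg.

Shape 1 is a closed polygon drawn with `<path>`. Its stroke #000000 means score at S455, F1558. After flipping Y the toolpath is (78.9915,5.0414) → (85.2279,31.4545) → (118.1890,49.0145) → (34.4052,23.8007) → (51.8401,64.0741) → (108.6493,49.6460) → (78.9915,5.0414), returning to the start.

Shape 2 is a quadratic bezier drawn with `<path>`. Its stroke #000000 means score at S455, F1558. After flipping Y the toolpath is (89.3669,58.7544) → (75.7592,61.2479) → (70.5289,56.1312) → (73.6759,43.4043) → (85.2002,23.0673).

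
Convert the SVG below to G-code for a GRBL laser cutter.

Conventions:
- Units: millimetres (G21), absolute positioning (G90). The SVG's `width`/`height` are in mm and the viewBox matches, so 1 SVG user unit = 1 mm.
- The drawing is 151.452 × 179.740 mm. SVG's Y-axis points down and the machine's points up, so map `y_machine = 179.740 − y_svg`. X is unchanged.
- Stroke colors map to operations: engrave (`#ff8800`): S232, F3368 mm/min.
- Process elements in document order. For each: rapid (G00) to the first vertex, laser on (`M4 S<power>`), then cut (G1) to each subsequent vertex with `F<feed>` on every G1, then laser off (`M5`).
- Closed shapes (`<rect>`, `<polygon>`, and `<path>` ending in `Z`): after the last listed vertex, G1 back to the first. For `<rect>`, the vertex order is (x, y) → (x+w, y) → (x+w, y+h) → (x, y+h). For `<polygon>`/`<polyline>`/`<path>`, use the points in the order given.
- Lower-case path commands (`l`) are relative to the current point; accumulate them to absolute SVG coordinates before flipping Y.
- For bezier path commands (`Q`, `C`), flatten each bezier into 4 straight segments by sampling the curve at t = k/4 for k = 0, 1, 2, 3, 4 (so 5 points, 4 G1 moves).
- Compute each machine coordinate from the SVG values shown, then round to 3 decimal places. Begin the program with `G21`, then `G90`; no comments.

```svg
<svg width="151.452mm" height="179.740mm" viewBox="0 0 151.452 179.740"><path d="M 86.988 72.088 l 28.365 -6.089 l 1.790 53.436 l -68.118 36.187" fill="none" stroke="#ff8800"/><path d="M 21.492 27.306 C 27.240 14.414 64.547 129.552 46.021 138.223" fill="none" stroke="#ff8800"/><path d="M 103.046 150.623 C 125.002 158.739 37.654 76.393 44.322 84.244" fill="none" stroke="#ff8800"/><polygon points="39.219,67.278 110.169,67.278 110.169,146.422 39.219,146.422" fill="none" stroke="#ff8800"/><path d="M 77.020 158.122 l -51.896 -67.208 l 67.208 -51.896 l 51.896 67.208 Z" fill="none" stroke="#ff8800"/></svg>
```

1 u = 1 mm; y_m = 179.740 − y.

[1] `<path>` open polyline, #ff8800→engrave S232 F3368: (86.988,107.652) → (115.353,113.741) → (117.143,60.305) → (49.025,24.118)

[2] `<path>` cubic bezier, #ff8800→engrave S232 F3368: (21.492,152.434) → (30.355,141.761) → (42.859,105.062) → (50.812,64.319) → (46.021,41.517)

[3] `<path>` cubic bezier, #ff8800→engrave S232 F3368: (103.046,29.117) → (102.195,37.169) → (79.417,62.207) → (53.772,87.295) → (44.322,95.496)

[4] `<polygon>` rectangle, #ff8800→engrave S232 F3368: (39.219,112.462) → (110.169,112.462) → (110.169,33.318) → (39.219,33.318) → (39.219,112.462) (closed)

[5] `<path>` regular polygon, #ff8800→engrave S232 F3368: (77.020,21.618) → (25.124,88.826) → (92.332,140.722) → (144.228,73.514) → (77.020,21.618) (closed)

G21
G90
G00 X86.988 Y107.652
M4 S232
G1 X115.353 Y113.741 F3368
G1 X117.143 Y60.305 F3368
G1 X49.025 Y24.118 F3368
M5
G00 X21.492 Y152.434
M4 S232
G1 X30.355 Y141.761 F3368
G1 X42.859 Y105.062 F3368
G1 X50.812 Y64.319 F3368
G1 X46.021 Y41.517 F3368
M5
G00 X103.046 Y29.117
M4 S232
G1 X102.195 Y37.169 F3368
G1 X79.417 Y62.207 F3368
G1 X53.772 Y87.295 F3368
G1 X44.322 Y95.496 F3368
M5
G00 X39.219 Y112.462
M4 S232
G1 X110.169 Y112.462 F3368
G1 X110.169 Y33.318 F3368
G1 X39.219 Y33.318 F3368
G1 X39.219 Y112.462 F3368
M5
G00 X77.020 Y21.618
M4 S232
G1 X25.124 Y88.826 F3368
G1 X92.332 Y140.722 F3368
G1 X144.228 Y73.514 F3368
G1 X77.020 Y21.618 F3368
M5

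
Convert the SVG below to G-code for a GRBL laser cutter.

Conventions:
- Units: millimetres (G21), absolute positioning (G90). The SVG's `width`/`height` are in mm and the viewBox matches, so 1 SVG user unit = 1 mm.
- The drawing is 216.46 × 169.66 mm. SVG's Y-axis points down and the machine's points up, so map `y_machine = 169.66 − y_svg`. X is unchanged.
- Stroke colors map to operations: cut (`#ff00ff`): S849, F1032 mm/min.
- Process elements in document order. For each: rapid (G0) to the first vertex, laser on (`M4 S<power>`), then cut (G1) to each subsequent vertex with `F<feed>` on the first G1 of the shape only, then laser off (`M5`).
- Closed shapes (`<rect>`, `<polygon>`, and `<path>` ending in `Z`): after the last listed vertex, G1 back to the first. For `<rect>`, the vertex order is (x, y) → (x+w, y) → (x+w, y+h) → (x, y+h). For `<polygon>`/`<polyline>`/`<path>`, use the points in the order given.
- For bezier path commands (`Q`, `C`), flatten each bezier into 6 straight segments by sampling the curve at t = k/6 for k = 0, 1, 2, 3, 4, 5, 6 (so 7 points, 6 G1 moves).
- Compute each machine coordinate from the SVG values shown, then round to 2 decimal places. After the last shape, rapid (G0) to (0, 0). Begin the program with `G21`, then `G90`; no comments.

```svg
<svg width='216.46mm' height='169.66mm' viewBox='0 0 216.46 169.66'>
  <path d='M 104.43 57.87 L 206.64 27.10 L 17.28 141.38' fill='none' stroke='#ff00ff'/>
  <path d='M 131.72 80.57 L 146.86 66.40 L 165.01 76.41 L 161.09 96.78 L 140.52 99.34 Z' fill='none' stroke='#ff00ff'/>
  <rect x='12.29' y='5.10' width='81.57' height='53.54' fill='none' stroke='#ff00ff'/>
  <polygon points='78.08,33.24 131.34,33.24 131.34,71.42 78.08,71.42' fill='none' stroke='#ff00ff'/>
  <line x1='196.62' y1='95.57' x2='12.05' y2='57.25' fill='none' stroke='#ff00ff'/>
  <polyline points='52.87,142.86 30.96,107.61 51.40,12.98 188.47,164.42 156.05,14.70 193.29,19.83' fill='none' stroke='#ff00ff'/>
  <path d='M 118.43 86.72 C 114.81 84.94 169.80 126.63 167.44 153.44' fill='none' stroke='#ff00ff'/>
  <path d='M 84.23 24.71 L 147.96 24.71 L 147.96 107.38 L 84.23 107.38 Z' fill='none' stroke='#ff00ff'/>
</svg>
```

1 u = 1 mm; y_m = 169.66 − y.

[1] `<path>` open polyline, #ff00ff→cut S849 F1032: (104.43,111.79) → (206.64,142.56) → (17.28,28.28)

[2] `<path>` regular polygon, #ff00ff→cut S849 F1032: (131.72,89.09) → (146.86,103.26) → (165.01,93.25) → (161.09,72.88) → (140.52,70.32) → (131.72,89.09) (closed)

[3] `<rect>` rectangle, #ff00ff→cut S849 F1032: (12.29,164.56) → (93.86,164.56) → (93.86,111.02) → (12.29,111.02) → (12.29,164.56) (closed)

[4] `<polygon>` rectangle, #ff00ff→cut S849 F1032: (78.08,136.42) → (131.34,136.42) → (131.34,98.24) → (78.08,98.24) → (78.08,136.42) (closed)

[5] `<line>` line segment, #ff00ff→cut S849 F1032: (196.62,74.09) → (12.05,112.41)

[6] `<polyline>` open polyline, #ff00ff→cut S849 F1032: (52.87,26.80) → (30.96,62.05) → (51.40,156.68) → (188.47,5.24) → (156.05,154.96) → (193.29,149.83)

[7] `<path>` cubic bezier, #ff00ff→cut S849 F1032: (118.43,82.94) → (120.97,80.48) → (130.05,72.39) → (142.46,60.30) → (154.98,45.83) → (164.38,30.59) → (167.44,16.22)

[8] `<path>` rectangle, #ff00ff→cut S849 F1032: (84.23,144.95) → (147.96,144.95) → (147.96,62.28) → (84.23,62.28) → (84.23,144.95) (closed)

G21
G90
G0 X104.43 Y111.79
M4 S849
G1 X206.64 Y142.56 F1032
G1 X17.28 Y28.28
M5
G0 X131.72 Y89.09
M4 S849
G1 X146.86 Y103.26 F1032
G1 X165.01 Y93.25
G1 X161.09 Y72.88
G1 X140.52 Y70.32
G1 X131.72 Y89.09
M5
G0 X12.29 Y164.56
M4 S849
G1 X93.86 Y164.56 F1032
G1 X93.86 Y111.02
G1 X12.29 Y111.02
G1 X12.29 Y164.56
M5
G0 X78.08 Y136.42
M4 S849
G1 X131.34 Y136.42 F1032
G1 X131.34 Y98.24
G1 X78.08 Y98.24
G1 X78.08 Y136.42
M5
G0 X196.62 Y74.09
M4 S849
G1 X12.05 Y112.41 F1032
M5
G0 X52.87 Y26.80
M4 S849
G1 X30.96 Y62.05 F1032
G1 X51.40 Y156.68
G1 X188.47 Y5.24
G1 X156.05 Y154.96
G1 X193.29 Y149.83
M5
G0 X118.43 Y82.94
M4 S849
G1 X120.97 Y80.48 F1032
G1 X130.05 Y72.39
G1 X142.46 Y60.30
G1 X154.98 Y45.83
G1 X164.38 Y30.59
G1 X167.44 Y16.22
M5
G0 X84.23 Y144.95
M4 S849
G1 X147.96 Y144.95 F1032
G1 X147.96 Y62.28
G1 X84.23 Y62.28
G1 X84.23 Y144.95
M5
G0 X0.00 Y0.00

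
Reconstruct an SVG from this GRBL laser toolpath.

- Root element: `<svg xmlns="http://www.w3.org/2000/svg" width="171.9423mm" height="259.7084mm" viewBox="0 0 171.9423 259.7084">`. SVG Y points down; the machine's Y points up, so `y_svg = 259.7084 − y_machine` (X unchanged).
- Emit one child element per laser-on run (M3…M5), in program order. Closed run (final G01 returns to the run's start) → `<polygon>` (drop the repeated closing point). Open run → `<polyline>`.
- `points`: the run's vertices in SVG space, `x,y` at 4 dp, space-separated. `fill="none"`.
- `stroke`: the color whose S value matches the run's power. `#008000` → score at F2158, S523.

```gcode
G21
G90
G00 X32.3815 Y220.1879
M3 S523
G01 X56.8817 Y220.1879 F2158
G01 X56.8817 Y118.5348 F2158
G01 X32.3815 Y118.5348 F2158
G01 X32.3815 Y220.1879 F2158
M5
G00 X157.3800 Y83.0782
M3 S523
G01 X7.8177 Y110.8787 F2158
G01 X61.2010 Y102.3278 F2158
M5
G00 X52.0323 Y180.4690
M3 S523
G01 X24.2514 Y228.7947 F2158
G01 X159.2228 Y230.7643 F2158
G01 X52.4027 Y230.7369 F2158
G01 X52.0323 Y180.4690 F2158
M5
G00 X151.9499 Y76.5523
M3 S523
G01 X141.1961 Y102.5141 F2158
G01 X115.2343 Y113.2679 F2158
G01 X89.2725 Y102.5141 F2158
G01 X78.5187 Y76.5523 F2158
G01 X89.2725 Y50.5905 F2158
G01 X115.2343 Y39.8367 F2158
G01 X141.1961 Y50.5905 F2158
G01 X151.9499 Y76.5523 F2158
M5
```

<svg xmlns="http://www.w3.org/2000/svg" width="171.9423mm" height="259.7084mm" viewBox="0 0 171.9423 259.7084">
  <polygon points="32.3815,39.5205 56.8817,39.5205 56.8817,141.1736 32.3815,141.1736" fill="none" stroke="#008000"/>
  <polyline points="157.3800,176.6302 7.8177,148.8297 61.2010,157.3806" fill="none" stroke="#008000"/>
  <polygon points="52.0323,79.2394 24.2514,30.9137 159.2228,28.9441 52.4027,28.9715" fill="none" stroke="#008000"/>
  <polygon points="151.9499,183.1561 141.1961,157.1943 115.2343,146.4405 89.2725,157.1943 78.5187,183.1561 89.2725,209.1179 115.2343,219.8717 141.1961,209.1179" fill="none" stroke="#008000"/>
</svg>

Machine Y-up, SVG Y-down with viewBox height 259.7084, so y_svg = 259.7084 − y_machine; X carries over. Every run uses S523, so all elements get stroke `#008000` (score).

Run 1: The run returns to its start, so emit a `<polygon>` with points (Y-flipped): 32.3815,39.5205 56.8817,39.5205 56.8817,141.1736 32.3815,141.1736.

Run 2: The run is open, so emit a `<polyline>` with points (Y-flipped): 157.3800,176.6302 7.8177,148.8297 61.2010,157.3806.

Run 3: The run returns to its start, so emit a `<polygon>` with points (Y-flipped): 52.0323,79.2394 24.2514,30.9137 159.2228,28.9441 52.4027,28.9715.

Run 4: The run returns to its start, so emit a `<polygon>` with points (Y-flipped): 151.9499,183.1561 141.1961,157.1943 115.2343,146.4405 89.2725,157.1943 78.5187,183.1561 89.2725,209.1179 115.2343,219.8717 141.1961,209.1179.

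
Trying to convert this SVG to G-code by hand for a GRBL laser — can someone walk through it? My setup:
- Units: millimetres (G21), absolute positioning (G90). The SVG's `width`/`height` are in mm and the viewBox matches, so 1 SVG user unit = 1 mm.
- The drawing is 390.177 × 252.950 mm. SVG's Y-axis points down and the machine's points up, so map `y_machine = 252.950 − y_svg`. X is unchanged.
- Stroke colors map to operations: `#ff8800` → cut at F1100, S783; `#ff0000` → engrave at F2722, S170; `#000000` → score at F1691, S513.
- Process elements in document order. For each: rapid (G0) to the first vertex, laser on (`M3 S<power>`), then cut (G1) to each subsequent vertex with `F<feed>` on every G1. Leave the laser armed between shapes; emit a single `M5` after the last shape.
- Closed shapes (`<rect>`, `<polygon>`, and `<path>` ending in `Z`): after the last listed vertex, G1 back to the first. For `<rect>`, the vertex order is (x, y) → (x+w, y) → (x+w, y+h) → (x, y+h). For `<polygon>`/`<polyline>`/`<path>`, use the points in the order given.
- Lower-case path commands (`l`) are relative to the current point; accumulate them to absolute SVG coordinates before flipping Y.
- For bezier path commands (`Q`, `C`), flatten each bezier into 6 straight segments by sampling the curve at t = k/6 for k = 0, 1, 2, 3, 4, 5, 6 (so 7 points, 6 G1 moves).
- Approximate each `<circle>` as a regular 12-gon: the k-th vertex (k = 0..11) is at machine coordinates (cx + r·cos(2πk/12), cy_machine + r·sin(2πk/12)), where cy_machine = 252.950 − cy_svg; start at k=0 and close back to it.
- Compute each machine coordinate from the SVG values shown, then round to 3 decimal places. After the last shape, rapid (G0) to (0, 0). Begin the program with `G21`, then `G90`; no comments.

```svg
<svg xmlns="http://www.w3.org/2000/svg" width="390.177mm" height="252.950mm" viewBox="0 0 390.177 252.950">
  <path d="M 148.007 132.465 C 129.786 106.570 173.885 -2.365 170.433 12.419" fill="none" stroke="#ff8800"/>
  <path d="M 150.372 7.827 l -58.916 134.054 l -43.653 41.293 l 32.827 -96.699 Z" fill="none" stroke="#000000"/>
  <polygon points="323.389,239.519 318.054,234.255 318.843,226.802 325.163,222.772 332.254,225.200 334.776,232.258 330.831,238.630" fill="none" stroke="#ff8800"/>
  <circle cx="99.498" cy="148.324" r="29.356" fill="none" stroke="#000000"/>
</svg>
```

G21
G90
G0 X148.007 Y120.485
M3 S783
G1 X143.581 Y139.395 F1100
G1 X146.490 Y166.402 F1100
G1 X153.682 Y195.763 F1100
G1 X162.104 Y221.733 F1100
G1 X168.705 Y238.570 F1100
G1 X170.433 Y240.531 F1100
G0 X150.372 Y245.123
M3 S513
G1 X91.456 Y111.069 F1691
G1 X47.803 Y69.776 F1691
G1 X80.630 Y166.475 F1691
G1 X150.372 Y245.123 F1691
G0 X323.389 Y13.431
M3 S783
G1 X318.054 Y18.695 F1100
G1 X318.843 Y26.148 F1100
G1 X325.163 Y30.178 F1100
G1 X332.254 Y27.750 F1100
G1 X334.776 Y20.692 F1100
G1 X330.831 Y14.320 F1100
G1 X323.389 Y13.431 F1100
G0 X128.854 Y104.626
M3 S513
G1 X124.921 Y119.304 F1691
G1 X114.176 Y130.049 F1691
G1 X99.498 Y133.982 F1691
G1 X84.820 Y130.049 F1691
G1 X74.075 Y119.304 F1691
G1 X70.142 Y104.626 F1691
G1 X74.075 Y89.948 F1691
G1 X84.820 Y79.203 F1691
G1 X99.498 Y75.270 F1691
G1 X114.176 Y79.203 F1691
G1 X124.921 Y89.948 F1691
G1 X128.854 Y104.626 F1691
M5
G0 X0.000 Y0.000

Since the viewBox matches the mm dimensions, user units are millimetres directly. The only transform is the Y-flip y_m = 252.950 − y_svg.

Shape 1 is a cubic bezier drawn with `<path>`. Its stroke #ff8800 means cut at S783, F1100. After flipping Y the toolpath is (148.007,120.485) → (143.581,139.395) → (146.490,166.402) → (153.682,195.763) → (162.104,221.733) → (168.705,238.570) → (170.433,240.531).

Shape 2 is a closed polygon drawn with `<path>`. Its stroke #000000 means score at S513, F1691. After flipping Y the toolpath is (150.372,245.123) → (91.456,111.069) → (47.803,69.776) → (80.630,166.475) → (150.372,245.123), returning to the start.

Shape 3 is a regular polygon drawn with `<polygon>`. Its stroke #ff8800 means cut at S783, F1100. After flipping Y the toolpath is (323.389,13.431) → (318.054,18.695) → (318.843,26.148) → (325.163,30.178) → (332.254,27.750) → (334.776,20.692) → (330.831,14.320) → (323.389,13.431), returning to the start.

Shape 4 is a circle drawn with `<circle>`. Its stroke #000000 means score at S513, F1691. After flipping Y the toolpath is (128.854,104.626) → (124.921,119.304) → (114.176,130.049) → (99.498,133.982) → (84.820,130.049) → (74.075,119.304) → (70.142,104.626) → (74.075,89.948) → (84.820,79.203) → (99.498,75.270) → (114.176,79.203) → (124.921,89.948) → (128.854,104.626), returning to the start.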